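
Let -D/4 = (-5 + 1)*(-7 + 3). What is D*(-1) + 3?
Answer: 67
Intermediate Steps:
D = -64 (D = -4*(-5 + 1)*(-7 + 3) = -(-16)*(-4) = -4*16 = -64)
D*(-1) + 3 = -64*(-1) + 3 = 64 + 3 = 67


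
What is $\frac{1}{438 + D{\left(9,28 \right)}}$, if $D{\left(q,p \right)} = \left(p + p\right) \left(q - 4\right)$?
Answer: $\frac{1}{718} \approx 0.0013928$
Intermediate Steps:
$D{\left(q,p \right)} = 2 p \left(-4 + q\right)$
$\frac{1}{438 + D{\left(9,28 \right)}} = \frac{1}{438 + 2 \cdot 28 \left(-4 + 9\right)} = \frac{1}{438 + 2 \cdot 28 \cdot 5} = \frac{1}{438 + 280} = \frac{1}{718}$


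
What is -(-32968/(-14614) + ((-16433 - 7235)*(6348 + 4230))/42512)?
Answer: 228585064015/38829398 ≈ 5886.9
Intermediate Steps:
-(-32968/(-14614) + ((-16433 - 7235)*(6348 + 4230))/42512) = -(-32968*(-1/14614) - 23668*10578*(1/42512)) = -(16484/7307 - 250360104*1/42512) = -(16484/7307 - 31295013/5314) = -1*(-228585064015/38829398) = 228585064015/38829398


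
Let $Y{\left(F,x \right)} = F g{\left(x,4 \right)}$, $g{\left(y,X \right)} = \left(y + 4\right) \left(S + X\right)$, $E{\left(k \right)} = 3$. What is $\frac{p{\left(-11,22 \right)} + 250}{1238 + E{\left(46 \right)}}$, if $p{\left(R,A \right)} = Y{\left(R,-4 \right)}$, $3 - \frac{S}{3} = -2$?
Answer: $\frac{250}{1241} \approx 0.20145$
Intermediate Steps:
$S = 15$ ($S = 9 - -6 = 9 + 6 = 15$)
$g{\left(y,X \right)} = \left(4 + y\right) \left(15 + X\right)$ ($g{\left(y,X \right)} = \left(y + 4\right) \left(15 + X\right) = \left(4 + y\right) \left(15 + X\right)$)
$Y{\left(F,x \right)} = F \left(76 + 19 x\right)$ ($Y{\left(F,x \right)} = F \left(60 + 4 \cdot 4 + 15 x + 4 x\right) = F \left(60 + 16 + 15 x + 4 x\right) = F \left(76 + 19 x\right)$)
$p{\left(R,A \right)} = 0$ ($p{\left(R,A \right)} = 19 R \left(4 - 4\right) = 19 R 0 = 0$)
$\frac{p{\left(-11,22 \right)} + 250}{1238 + E{\left(46 \right)}} = \frac{0 + 250}{1238 + 3} = \frac{250}{1241}$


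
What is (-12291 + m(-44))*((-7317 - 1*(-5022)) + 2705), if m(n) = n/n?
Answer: -5038900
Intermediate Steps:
m(n) = 1
(-12291 + m(-44))*((-7317 - 1*(-5022)) + 2705) = (-12291 + 1)*((-7317 - 1*(-5022)) + 2705) = -12290*((-7317 + 5022) + 2705) = -12290*(-2295 + 2705) = -12290*410 = -5038900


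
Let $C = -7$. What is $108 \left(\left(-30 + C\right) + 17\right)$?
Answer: $-2160$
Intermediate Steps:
$108 \left(\left(-30 + C\right) + 17\right) = 108 \left(\left(-30 - 7\right) + 17\right) = 108 \left(-37 + 17\right) = 108 \left(-20\right) = -2160$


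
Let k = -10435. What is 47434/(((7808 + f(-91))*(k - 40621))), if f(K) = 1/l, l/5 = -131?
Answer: -15534635/130556293192 ≈ -0.00011899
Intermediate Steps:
l = -655 (l = 5*(-131) = -655)
f(K) = -1/655 (f(K) = 1/(-655) = -1/655)
47434/(((7808 + f(-91))*(k - 40621))) = 47434/(((7808 - 1/655)*(-10435 - 40621))) = 47434/(((5114239/655)*(-51056))) = 47434/(-261112586384/655) = 47434*(-655/261112586384) = -15534635/130556293192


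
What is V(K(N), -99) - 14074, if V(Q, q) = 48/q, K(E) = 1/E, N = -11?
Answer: -464458/33 ≈ -14074.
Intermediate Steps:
K(E) = 1/E
V(K(N), -99) - 14074 = 48/(-99) - 14074 = 48*(-1/99) - 14074 = -16/33 - 14074 = -464458/33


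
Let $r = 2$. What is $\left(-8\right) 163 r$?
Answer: $-2608$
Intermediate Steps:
$\left(-8\right) 163 r = \left(-8\right) 163 \cdot 2 = \left(-1304\right) 2 = -2608$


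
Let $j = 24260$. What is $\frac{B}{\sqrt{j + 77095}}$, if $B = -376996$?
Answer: $- \frac{376996 \sqrt{101355}}{101355} \approx -1184.2$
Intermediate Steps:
$\frac{B}{\sqrt{j + 77095}} = - \frac{376996}{\sqrt{24260 + 77095}} = - \frac{376996}{\sqrt{101355}} = - 376996 \frac{\sqrt{101355}}{101355} = - \frac{376996 \sqrt{101355}}{101355}$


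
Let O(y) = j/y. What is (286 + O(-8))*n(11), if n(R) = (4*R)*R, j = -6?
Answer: 138787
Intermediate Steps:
n(R) = 4*R**2
O(y) = -6/y
(286 + O(-8))*n(11) = (286 - 6/(-8))*(4*11**2) = (286 - 6*(-1/8))*(4*121) = (286 + 3/4)*484 = (1147/4)*484 = 138787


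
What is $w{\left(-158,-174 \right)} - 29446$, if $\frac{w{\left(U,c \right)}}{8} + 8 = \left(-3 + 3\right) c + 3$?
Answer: $-29486$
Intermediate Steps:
$w{\left(U,c \right)} = -40$ ($w{\left(U,c \right)} = -64 + 8 \left(\left(-3 + 3\right) c + 3\right) = -64 + 8 \left(0 c + 3\right) = -64 + 8 \left(0 + 3\right) = -64 + 8 \cdot 3 = -64 + 24 = -40$)
$w{\left(-158,-174 \right)} - 29446 = -40 - 29446 = -29486$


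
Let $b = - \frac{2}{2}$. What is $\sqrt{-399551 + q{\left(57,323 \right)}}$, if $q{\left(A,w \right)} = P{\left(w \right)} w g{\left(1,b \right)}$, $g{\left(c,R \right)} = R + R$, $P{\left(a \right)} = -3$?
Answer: $i \sqrt{397613} \approx 630.57 i$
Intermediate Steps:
$b = -1$ ($b = \left(-2\right) \frac{1}{2} = -1$)
$g{\left(c,R \right)} = 2 R$
$q{\left(A,w \right)} = 6 w$ ($q{\left(A,w \right)} = - 3 w 2 \left(-1\right) = - 3 w \left(-2\right) = 6 w$)
$\sqrt{-399551 + q{\left(57,323 \right)}} = \sqrt{-399551 + 6 \cdot 323} = \sqrt{-399551 + 1938} = \sqrt{-397613} = i \sqrt{397613}$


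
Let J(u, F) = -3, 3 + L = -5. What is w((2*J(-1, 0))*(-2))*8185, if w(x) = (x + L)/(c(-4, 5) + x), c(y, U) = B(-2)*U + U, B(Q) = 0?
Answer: 32740/17 ≈ 1925.9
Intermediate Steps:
L = -8 (L = -3 - 5 = -8)
c(y, U) = U (c(y, U) = 0*U + U = 0 + U = U)
w(x) = (-8 + x)/(5 + x) (w(x) = (x - 8)/(5 + x) = (-8 + x)/(5 + x))
w((2*J(-1, 0))*(-2))*8185 = ((-8 + (2*(-3))*(-2))/(5 + (2*(-3))*(-2)))*8185 = ((-8 - 6*(-2))/(5 - 6*(-2)))*8185 = ((-8 + 12)/(5 + 12))*8185 = (4/17)*8185 = 32740/17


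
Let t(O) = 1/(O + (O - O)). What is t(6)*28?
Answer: 14/3 ≈ 4.6667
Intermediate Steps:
t(O) = 1/O (t(O) = 1/(O + 0) = 1/O)
t(6)*28 = 28/6 = (⅙)*28 = 14/3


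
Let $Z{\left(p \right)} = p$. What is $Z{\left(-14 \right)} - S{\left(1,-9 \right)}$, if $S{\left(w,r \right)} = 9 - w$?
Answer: $-22$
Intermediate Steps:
$Z{\left(-14 \right)} - S{\left(1,-9 \right)} = -14 - \left(9 - 1\right) = -14 - 8 = -22$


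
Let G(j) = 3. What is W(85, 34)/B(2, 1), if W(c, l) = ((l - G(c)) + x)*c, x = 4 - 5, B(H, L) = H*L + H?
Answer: 1275/2 ≈ 637.50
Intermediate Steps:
B(H, L) = H + H*L
x = -1
W(c, l) = c*(-4 + l) (W(c, l) = ((l - 1*3) - 1)*c = ((l - 3) - 1)*c = ((-3 + l) - 1)*c = (-4 + l)*c = c*(-4 + l))
W(85, 34)/B(2, 1) = (85*(-4 + 34))/((2*(1 + 1))) = (85*30)/((2*2)) = 2550/4 = 2550*(¼) = 1275/2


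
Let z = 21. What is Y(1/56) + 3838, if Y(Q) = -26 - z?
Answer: 3791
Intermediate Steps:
Y(Q) = -47 (Y(Q) = -26 - 1*21 = -26 - 21 = -47)
Y(1/56) + 3838 = -47 + 3838 = 3791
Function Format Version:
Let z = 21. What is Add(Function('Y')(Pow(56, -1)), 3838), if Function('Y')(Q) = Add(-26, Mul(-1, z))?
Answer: 3791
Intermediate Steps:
Function('Y')(Q) = -47 (Function('Y')(Q) = Add(-26, Mul(-1, 21)) = Add(-26, -21) = -47)
Add(Function('Y')(Pow(56, -1)), 3838) = Add(-47, 3838) = 3791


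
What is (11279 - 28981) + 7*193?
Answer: -16351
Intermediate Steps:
(11279 - 28981) + 7*193 = -17702 + 1351 = -16351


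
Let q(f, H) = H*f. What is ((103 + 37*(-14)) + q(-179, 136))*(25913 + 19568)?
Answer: -1126064079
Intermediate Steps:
((103 + 37*(-14)) + q(-179, 136))*(25913 + 19568) = ((103 + 37*(-14)) + 136*(-179))*(25913 + 19568) = ((103 - 518) - 24344)*45481 = (-415 - 24344)*45481 = -24759*45481 = -1126064079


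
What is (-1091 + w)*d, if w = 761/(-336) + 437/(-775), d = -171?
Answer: 16235481399/86800 ≈ 1.8704e+5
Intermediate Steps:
w = -736607/260400 (w = 761*(-1/336) + 437*(-1/775) = -761/336 - 437/775 = -736607/260400 ≈ -2.8288)
(-1091 + w)*d = (-1091 - 736607/260400)*(-171) = -284833007/260400*(-171) = 16235481399/86800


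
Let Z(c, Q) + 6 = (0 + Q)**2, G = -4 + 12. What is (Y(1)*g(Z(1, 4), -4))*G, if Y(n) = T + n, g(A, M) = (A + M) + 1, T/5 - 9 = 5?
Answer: 3976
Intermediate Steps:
T = 70 (T = 45 + 5*5 = 45 + 25 = 70)
G = 8
Z(c, Q) = -6 + Q**2 (Z(c, Q) = -6 + (0 + Q)**2 = -6 + Q**2)
g(A, M) = 1 + A + M
Y(n) = 70 + n
(Y(1)*g(Z(1, 4), -4))*G = ((70 + 1)*(1 + (-6 + 4**2) - 4))*8 = (71*(1 + (-6 + 16) - 4))*8 = (71*(1 + 10 - 4))*8 = (71*7)*8 = 497*8 = 3976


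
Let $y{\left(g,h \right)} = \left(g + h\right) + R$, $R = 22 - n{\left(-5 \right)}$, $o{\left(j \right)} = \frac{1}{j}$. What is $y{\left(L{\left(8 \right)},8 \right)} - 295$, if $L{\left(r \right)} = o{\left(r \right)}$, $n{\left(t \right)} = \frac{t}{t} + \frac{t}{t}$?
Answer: $- \frac{2135}{8} \approx -266.88$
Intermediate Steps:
$n{\left(t \right)} = 2$ ($n{\left(t \right)} = 1 + 1 = 2$)
$L{\left(r \right)} = \frac{1}{r}$
$R = 20$ ($R = 22 - 2 = 20$)
$y{\left(g,h \right)} = 20 + g + h$ ($y{\left(g,h \right)} = \left(g + h\right) + 20 = 20 + g + h$)
$y{\left(L{\left(8 \right)},8 \right)} - 295 = \left(20 + \frac{1}{8} + 8\right) - 295 = \frac{225}{8} - 295 = - \frac{2135}{8}$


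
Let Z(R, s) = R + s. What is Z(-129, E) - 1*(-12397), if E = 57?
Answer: 12325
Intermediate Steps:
Z(-129, E) - 1*(-12397) = (-129 + 57) - 1*(-12397) = -72 + 12397 = 12325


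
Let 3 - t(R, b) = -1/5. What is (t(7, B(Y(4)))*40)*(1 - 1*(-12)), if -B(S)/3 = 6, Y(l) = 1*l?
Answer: 1664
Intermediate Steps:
Y(l) = l
B(S) = -18 (B(S) = -3*6 = -18)
t(R, b) = 16/5 (t(R, b) = 3 - (-1)/5 = 3 - 1*(-⅕) = 3 + ⅕ = 16/5)
(t(7, B(Y(4)))*40)*(1 - 1*(-12)) = ((16/5)*40)*(1 - 1*(-12)) = 128*(1 + 12) = 128*13 = 1664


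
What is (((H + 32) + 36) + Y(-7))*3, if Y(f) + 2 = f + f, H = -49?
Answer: 9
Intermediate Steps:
Y(f) = -2 + 2*f (Y(f) = -2 + (f + f) = -2 + 2*f)
(((H + 32) + 36) + Y(-7))*3 = (((-49 + 32) + 36) + (-2 + 2*(-7)))*3 = ((-17 + 36) + (-2 - 14))*3 = (19 - 16)*3 = 3*3 = 9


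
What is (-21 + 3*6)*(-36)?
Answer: 108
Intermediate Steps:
(-21 + 3*6)*(-36) = (-21 + 18)*(-36) = -3*(-36) = 108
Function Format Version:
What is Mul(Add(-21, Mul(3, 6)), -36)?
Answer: 108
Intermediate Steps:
Mul(Add(-21, Mul(3, 6)), -36) = Mul(Add(-21, 18), -36) = Mul(-3, -36) = 108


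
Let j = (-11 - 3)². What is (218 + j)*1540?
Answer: 637560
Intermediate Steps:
j = 196 (j = (-14)² = 196)
(218 + j)*1540 = (218 + 196)*1540 = 414*1540 = 637560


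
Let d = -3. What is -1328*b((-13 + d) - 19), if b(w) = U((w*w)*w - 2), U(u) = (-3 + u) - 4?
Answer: 56949952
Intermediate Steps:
U(u) = -7 + u
b(w) = -9 + w³ (b(w) = -7 + ((w*w)*w - 2) = -7 + (w²*w - 2) = -7 + (w³ - 2) = -7 + (-2 + w³) = -9 + w³)
-1328*b((-13 + d) - 19) = -1328*(-9 + ((-13 - 3) - 19)³) = -1328*(-9 + (-16 - 19)³) = -1328*(-9 + (-35)³) = -1328*(-9 - 42875) = -1328*(-42884) = 56949952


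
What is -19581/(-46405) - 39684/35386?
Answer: -574321377/821043665 ≈ -0.69950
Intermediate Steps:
-19581/(-46405) - 39684/35386 = -19581*(-1/46405) - 39684*1/35386 = 19581/46405 - 19842/17693 = -574321377/821043665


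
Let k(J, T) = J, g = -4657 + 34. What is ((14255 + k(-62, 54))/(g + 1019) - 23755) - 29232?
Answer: -190979341/3604 ≈ -52991.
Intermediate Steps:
g = -4623
((14255 + k(-62, 54))/(g + 1019) - 23755) - 29232 = ((14255 - 62)/(-4623 + 1019) - 23755) - 29232 = (14193/(-3604) - 23755) - 29232 = (14193*(-1/3604) - 23755) - 29232 = (-14193/3604 - 23755) - 29232 = -85627213/3604 - 29232 = -190979341/3604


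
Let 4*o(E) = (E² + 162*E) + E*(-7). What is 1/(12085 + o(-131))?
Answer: 1/11299 ≈ 8.8503e-5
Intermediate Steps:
o(E) = E²/4 + 155*E/4 (o(E) = ((E² + 162*E) + E*(-7))/4 = ((E² + 162*E) - 7*E)/4 = (E² + 155*E)/4 = E²/4 + 155*E/4)
1/(12085 + o(-131)) = 1/(12085 + (¼)*(-131)*(155 - 131)) = 1/(12085 + (¼)*(-131)*24) = 1/(12085 - 786) = 1/11299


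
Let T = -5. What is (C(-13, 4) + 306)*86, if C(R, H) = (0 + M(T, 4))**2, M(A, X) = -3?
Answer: 27090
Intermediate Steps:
C(R, H) = 9 (C(R, H) = (0 - 3)**2 = (-3)**2 = 9)
(C(-13, 4) + 306)*86 = (9 + 306)*86 = 315*86 = 27090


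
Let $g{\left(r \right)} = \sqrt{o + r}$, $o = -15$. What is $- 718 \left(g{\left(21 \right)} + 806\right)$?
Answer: $-578708 - 718 \sqrt{6} \approx -5.8047 \cdot 10^{5}$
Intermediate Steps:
$g{\left(r \right)} = \sqrt{-15 + r}$
$- 718 \left(g{\left(21 \right)} + 806\right) = - 718 \left(\sqrt{-15 + 21} + 806\right) = - 718 \left(\sqrt{6} + 806\right) = - 718 \left(806 + \sqrt{6}\right) = -578708 - 718 \sqrt{6}$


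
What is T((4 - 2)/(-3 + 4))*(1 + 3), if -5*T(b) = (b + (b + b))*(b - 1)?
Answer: -24/5 ≈ -4.8000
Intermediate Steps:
T(b) = -3*b*(-1 + b)/5 (T(b) = -(b + (b + b))*(b - 1)/5 = -(b + 2*b)*(-1 + b)/5 = -3*b*(-1 + b)/5)
T((4 - 2)/(-3 + 4))*(1 + 3) = (3*((4 - 2)/(-3 + 4))*(1 - (4 - 2)/(-3 + 4))/5)*(1 + 3) = (3*(2/1)*(1 - 2/1)/5)*4 = (3*(2*1)*(1 - 2)/5)*4 = ((3/5)*2*(1 - 1*2))*4 = ((3/5)*2*(1 - 2))*4 = ((3/5)*2*(-1))*4 = -6/5*4 = -24/5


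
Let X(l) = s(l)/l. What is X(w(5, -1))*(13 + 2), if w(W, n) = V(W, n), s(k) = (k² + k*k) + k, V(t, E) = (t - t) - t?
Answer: -135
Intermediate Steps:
V(t, E) = -t (V(t, E) = 0 - t = -t)
s(k) = k + 2*k² (s(k) = (k² + k²) + k = 2*k² + k = k + 2*k²)
w(W, n) = -W
X(l) = 1 + 2*l (X(l) = (l*(1 + 2*l))/l = 1 + 2*l)
X(w(5, -1))*(13 + 2) = (1 + 2*(-1*5))*(13 + 2) = (1 + 2*(-5))*15 = (1 - 10)*15 = -9*15 = -135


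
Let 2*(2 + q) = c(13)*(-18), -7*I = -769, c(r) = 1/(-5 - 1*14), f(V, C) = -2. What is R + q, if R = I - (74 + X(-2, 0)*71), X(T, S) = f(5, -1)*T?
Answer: -33206/133 ≈ -249.67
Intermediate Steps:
c(r) = -1/19 (c(r) = 1/(-5 - 14) = 1/(-19) = -1/19)
X(T, S) = -2*T
I = 769/7 (I = -⅐*(-769) = 769/7 ≈ 109.86)
R = -1737/7 (R = 769/7 - (74 - 2*(-2)*71) = 769/7 - (74 + 4*71) = 769/7 - (74 + 284) = 769/7 - 1*358 = 769/7 - 358 = -1737/7 ≈ -248.14)
q = -29/19 (q = -2 + (-1/19*(-18))/2 = -2 + (½)*(18/19) = -2 + 9/19 = -29/19 ≈ -1.5263)
R + q = -1737/7 - 29/19 = -33206/133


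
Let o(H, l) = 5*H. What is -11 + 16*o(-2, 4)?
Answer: -171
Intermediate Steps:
-11 + 16*o(-2, 4) = -11 + 16*(5*(-2)) = -11 + 16*(-10) = -11 - 160 = -171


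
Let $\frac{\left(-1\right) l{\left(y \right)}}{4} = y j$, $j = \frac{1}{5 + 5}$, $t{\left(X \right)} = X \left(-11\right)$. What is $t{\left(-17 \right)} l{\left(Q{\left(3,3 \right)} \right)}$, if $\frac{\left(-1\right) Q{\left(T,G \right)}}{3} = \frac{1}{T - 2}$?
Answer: $\frac{1122}{5} \approx 224.4$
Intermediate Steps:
$t{\left(X \right)} = - 11 X$
$j = \frac{1}{10} \approx 0.1$
$Q{\left(T,G \right)} = - \frac{3}{-2 + T}$ ($Q{\left(T,G \right)} = - \frac{3}{T - 2} = - \frac{3}{-2 + T}$)
$l{\left(y \right)} = - \frac{2 y}{5}$ ($l{\left(y \right)} = - 4 y \frac{1}{10} = - 4 \frac{y}{10} = - \frac{2 y}{5}$)
$t{\left(-17 \right)} l{\left(Q{\left(3,3 \right)} \right)} = \left(-11\right) \left(-17\right) \left(- \frac{2 \left(- \frac{3}{-2 + 3}\right)}{5}\right) = 187 \left(- \frac{2 \left(- \frac{3}{1}\right)}{5}\right) = 187 \left(- \frac{2 \left(\left(-3\right) 1\right)}{5}\right) = 187 \left(\left(- \frac{2}{5}\right) \left(-3\right)\right) = 187 \cdot \frac{6}{5} = \frac{1122}{5}$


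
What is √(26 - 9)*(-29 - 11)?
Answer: -40*√17 ≈ -164.92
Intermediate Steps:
√(26 - 9)*(-29 - 11) = √17*(-40) = -40*√17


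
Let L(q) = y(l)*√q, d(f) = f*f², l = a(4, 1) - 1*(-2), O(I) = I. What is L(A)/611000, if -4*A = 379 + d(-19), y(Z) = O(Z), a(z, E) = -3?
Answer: -9*√5/305500 ≈ -6.5874e-5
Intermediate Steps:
l = -1 (l = -3 - 1*(-2) = -3 + 2 = -1)
d(f) = f³
y(Z) = Z
A = 1620 (A = -(379 + (-19)³)/4 = -(379 - 6859)/4 = -¼*(-6480) = 1620)
L(q) = -√q
L(A)/611000 = -√1620/611000 = -18*√5*(1/611000) = -9*√5/305500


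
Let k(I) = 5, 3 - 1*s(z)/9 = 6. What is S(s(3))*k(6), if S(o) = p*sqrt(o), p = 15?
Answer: 225*I*sqrt(3) ≈ 389.71*I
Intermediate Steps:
s(z) = -27 (s(z) = 27 - 9*6 = 27 - 54 = -27)
S(o) = 15*sqrt(o)
S(s(3))*k(6) = (15*sqrt(-27))*5 = (15*(3*I*sqrt(3)))*5 = (45*I*sqrt(3))*5 = 225*I*sqrt(3)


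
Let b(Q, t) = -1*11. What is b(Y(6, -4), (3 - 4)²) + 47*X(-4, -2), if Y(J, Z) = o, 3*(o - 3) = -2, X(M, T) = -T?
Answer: 83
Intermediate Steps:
o = 7/3 (o = 3 + (⅓)*(-2) = 3 - ⅔ = 7/3 ≈ 2.3333)
Y(J, Z) = 7/3
b(Q, t) = -11
b(Y(6, -4), (3 - 4)²) + 47*X(-4, -2) = -11 + 47*(-1*(-2)) = -11 + 47*2 = -11 + 94 = 83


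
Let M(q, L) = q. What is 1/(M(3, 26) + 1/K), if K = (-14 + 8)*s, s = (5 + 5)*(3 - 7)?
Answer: 240/721 ≈ 0.33287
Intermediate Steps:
s = -40 (s = 10*(-4) = -40)
K = 240 (K = (-14 + 8)*(-40) = -6*(-40) = 240)
1/(M(3, 26) + 1/K) = 1/(3 + 1/240) = 1/(721/240) = 240/721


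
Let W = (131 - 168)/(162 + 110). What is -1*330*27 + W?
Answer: -2423557/272 ≈ -8910.1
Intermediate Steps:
W = -37/272 ≈ -0.13603
-1*330*27 + W = -1*330*27 - 37/272 = -330*27 - 37/272 = -8910 - 37/272 = -2423557/272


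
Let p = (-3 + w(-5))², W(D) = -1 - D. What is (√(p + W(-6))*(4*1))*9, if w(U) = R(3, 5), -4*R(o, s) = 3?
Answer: 9*√305 ≈ 157.18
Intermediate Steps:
R(o, s) = -¾ (R(o, s) = -¼*3 = -¾)
w(U) = -¾
p = 225/16 (p = (-3 - ¾)² = (-15/4)² = 225/16 ≈ 14.063)
(√(p + W(-6))*(4*1))*9 = (√(225/16 + (-1 - 1*(-6)))*(4*1))*9 = (√(225/16 + (-1 + 6))*4)*9 = (√(225/16 + 5)*4)*9 = (√(305/16)*4)*9 = ((√305/4)*4)*9 = √305*9 = 9*√305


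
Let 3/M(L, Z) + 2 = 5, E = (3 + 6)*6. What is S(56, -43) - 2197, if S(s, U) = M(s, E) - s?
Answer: -2252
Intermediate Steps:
E = 54 (E = 9*6 = 54)
M(L, Z) = 1 (M(L, Z) = 3/(-2 + 5) = 3/3 = 3*(⅓) = 1)
S(s, U) = 1 - s
S(56, -43) - 2197 = (1 - 1*56) - 2197 = (1 - 56) - 2197 = -55 - 2197 = -2252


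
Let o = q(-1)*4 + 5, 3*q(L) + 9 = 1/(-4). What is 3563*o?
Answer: -78386/3 ≈ -26129.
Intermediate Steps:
q(L) = -37/12 (q(L) = -3 + (1/3)/(-4) = -3 + (1/3)*(-1/4) = -3 - 1/12 = -37/12)
o = -22/3 (o = -37/12*4 + 5 = -37/3 + 5 = -22/3 ≈ -7.3333)
3563*o = 3563*(-22/3) = -78386/3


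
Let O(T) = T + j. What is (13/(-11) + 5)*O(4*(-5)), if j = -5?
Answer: -1050/11 ≈ -95.455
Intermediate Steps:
O(T) = -5 + T (O(T) = T - 5 = -5 + T)
(13/(-11) + 5)*O(4*(-5)) = (13/(-11) + 5)*(-5 + 4*(-5)) = (13*(-1/11) + 5)*(-5 - 20) = (-13/11 + 5)*(-25) = (42/11)*(-25) = -1050/11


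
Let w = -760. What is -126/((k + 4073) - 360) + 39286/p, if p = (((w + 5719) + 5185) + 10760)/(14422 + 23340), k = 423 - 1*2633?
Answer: 4764369269/67134 ≈ 70968.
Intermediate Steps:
k = -2210 (k = 423 - 2633 = -2210)
p = 10452/18881 (p = (((-760 + 5719) + 5185) + 10760)/(14422 + 23340) = ((4959 + 5185) + 10760)/37762 = (10144 + 10760)*(1/37762) = 20904*(1/37762) = 10452/18881 ≈ 0.55357)
-126/((k + 4073) - 360) + 39286/p = -126/((-2210 + 4073) - 360) + 39286/(10452/18881) = -126/(1863 - 360) + 39286*(18881/10452) = -126/1503 + 28529191/402 = -126*1/1503 + 28529191/402 = -14/167 + 28529191/402 = 4764369269/67134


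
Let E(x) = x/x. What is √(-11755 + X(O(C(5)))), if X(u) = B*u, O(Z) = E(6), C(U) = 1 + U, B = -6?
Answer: I*√11761 ≈ 108.45*I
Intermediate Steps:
E(x) = 1
O(Z) = 1
X(u) = -6*u
√(-11755 + X(O(C(5)))) = √(-11755 - 6*1) = √(-11755 - 6) = √(-11761) = I*√11761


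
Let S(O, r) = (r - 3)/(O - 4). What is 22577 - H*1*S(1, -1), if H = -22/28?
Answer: 474139/21 ≈ 22578.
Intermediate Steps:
S(O, r) = (-3 + r)/(-4 + O)
H = -11/14 (H = -22*1/28 = -11/14 ≈ -0.78571)
22577 - H*1*S(1, -1) = 22577 - (-11/14*1)*(-3 - 1)/(-4 + 1) = 22577 - (-11)*-4/(-3)/14 = 22577 - (-11)*(-⅓*(-4))/14 = 22577 - (-11)*4/(14*3) = 22577 - 1*(-22/21) = 22577 + 22/21 = 474139/21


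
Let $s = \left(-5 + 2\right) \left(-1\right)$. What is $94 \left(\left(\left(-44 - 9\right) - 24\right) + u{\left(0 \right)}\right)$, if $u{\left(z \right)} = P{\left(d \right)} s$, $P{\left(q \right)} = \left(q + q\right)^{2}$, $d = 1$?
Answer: $-6110$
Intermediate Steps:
$P{\left(q \right)} = 4 q^{2}$ ($P{\left(q \right)} = \left(2 q\right)^{2} = 4 q^{2}$)
$s = 3$ ($s = \left(-3\right) \left(-1\right) = 3$)
$u{\left(z \right)} = 12$ ($u{\left(z \right)} = 4 \cdot 1^{2} \cdot 3 = 4 \cdot 1 \cdot 3 = 4 \cdot 3 = 12$)
$94 \left(\left(\left(-44 - 9\right) - 24\right) + u{\left(0 \right)}\right) = 94 \left(\left(\left(-44 - 9\right) - 24\right) + 12\right) = 94 \left(\left(-53 - 24\right) + 12\right) = 94 \left(-77 + 12\right) = 94 \left(-65\right) = -6110$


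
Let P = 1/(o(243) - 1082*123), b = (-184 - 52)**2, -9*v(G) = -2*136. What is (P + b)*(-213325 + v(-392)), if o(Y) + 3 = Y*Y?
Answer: -7916134195931867/666360 ≈ -1.1880e+10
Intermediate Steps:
o(Y) = -3 + Y**2 (o(Y) = -3 + Y*Y = -3 + Y**2)
v(G) = 272/9 (v(G) = -(-2)*136/9 = -1/9*(-272) = 272/9)
b = 55696 (b = (-236)**2 = 55696)
P = -1/74040 (P = 1/((-3 + 243**2) - 1082*123) = 1/((-3 + 59049) - 133086) = 1/(59046 - 133086) = 1/(-74040) = -1/74040 ≈ -1.3506e-5)
(P + b)*(-213325 + v(-392)) = (-1/74040 + 55696)*(-213325 + 272/9) = (4123731839/74040)*(-1919653/9) = -7916134195931867/666360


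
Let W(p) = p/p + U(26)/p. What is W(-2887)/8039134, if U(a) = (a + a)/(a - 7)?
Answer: 54801/440970617302 ≈ 1.2427e-7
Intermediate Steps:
U(a) = 2*a/(-7 + a) (U(a) = (2*a)/(-7 + a) = 2*a/(-7 + a))
W(p) = 1 + 52/(19*p) (W(p) = p/p + (2*26/(-7 + 26))/p = 1 + (2*26/19)/p = 1 + (2*26*(1/19))/p = 1 + 52/(19*p))
W(-2887)/8039134 = ((52/19 - 2887)/(-2887))/8039134 = -1/2887*(-54801/19)*(1/8039134) = (54801/54853)*(1/8039134) = 54801/440970617302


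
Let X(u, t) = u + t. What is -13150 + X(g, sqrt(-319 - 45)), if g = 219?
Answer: -12931 + 2*I*sqrt(91) ≈ -12931.0 + 19.079*I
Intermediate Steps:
X(u, t) = t + u
-13150 + X(g, sqrt(-319 - 45)) = -13150 + (sqrt(-319 - 45) + 219) = -13150 + (sqrt(-364) + 219) = -13150 + (2*I*sqrt(91) + 219) = -13150 + (219 + 2*I*sqrt(91)) = -12931 + 2*I*sqrt(91)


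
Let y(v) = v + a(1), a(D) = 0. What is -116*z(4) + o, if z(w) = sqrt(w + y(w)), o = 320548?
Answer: 320548 - 232*sqrt(2) ≈ 3.2022e+5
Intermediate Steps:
y(v) = v (y(v) = v + 0 = v)
z(w) = sqrt(2)*sqrt(w) (z(w) = sqrt(w + w) = sqrt(2*w) = sqrt(2)*sqrt(w))
-116*z(4) + o = -116*sqrt(2)*sqrt(4) + 320548 = -116*sqrt(2)*2 + 320548 = -232*sqrt(2) + 320548 = 320548 - 232*sqrt(2)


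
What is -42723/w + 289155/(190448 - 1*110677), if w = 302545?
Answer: 84074343042/24134317195 ≈ 3.4836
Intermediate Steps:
-42723/w + 289155/(190448 - 1*110677) = -42723/302545 + 289155/(190448 - 1*110677) = -42723*1/302545 + 289155/(190448 - 110677) = -42723/302545 + 289155/79771 = 84074343042/24134317195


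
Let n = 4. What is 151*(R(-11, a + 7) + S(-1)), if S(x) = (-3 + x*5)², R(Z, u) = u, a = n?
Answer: 11325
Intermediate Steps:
a = 4
S(x) = (-3 + 5*x)²
151*(R(-11, a + 7) + S(-1)) = 151*((4 + 7) + (-3 + 5*(-1))²) = 151*(11 + (-3 - 5)²) = 151*(11 + (-8)²) = 151*(11 + 64) = 151*75 = 11325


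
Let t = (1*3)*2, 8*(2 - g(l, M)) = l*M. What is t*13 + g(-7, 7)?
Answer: 689/8 ≈ 86.125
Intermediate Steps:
g(l, M) = 2 - M*l/8 (g(l, M) = 2 - l*M/8 = 2 - M*l/8)
t = 6 (t = 3*2 = 6)
t*13 + g(-7, 7) = 6*13 + (2 - ⅛*7*(-7)) = 78 + (2 + 49/8) = 78 + 65/8 = 689/8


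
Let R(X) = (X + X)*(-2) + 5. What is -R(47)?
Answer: 183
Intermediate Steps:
R(X) = 5 - 4*X (R(X) = (2*X)*(-2) + 5 = -4*X + 5 = 5 - 4*X)
-R(47) = -(5 - 4*47) = -(5 - 188) = -1*(-183) = 183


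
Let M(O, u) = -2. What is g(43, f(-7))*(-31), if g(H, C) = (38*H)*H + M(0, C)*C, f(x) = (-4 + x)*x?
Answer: -2173348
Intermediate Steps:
f(x) = x*(-4 + x)
g(H, C) = -2*C + 38*H² (g(H, C) = (38*H)*H - 2*C = 38*H² - 2*C = -2*C + 38*H²)
g(43, f(-7))*(-31) = (-(-14)*(-4 - 7) + 38*43²)*(-31) = (-(-14)*(-11) + 38*1849)*(-31) = (-2*77 + 70262)*(-31) = (-154 + 70262)*(-31) = 70108*(-31) = -2173348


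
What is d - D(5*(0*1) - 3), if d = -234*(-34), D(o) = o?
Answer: 7959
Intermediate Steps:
d = 7956
d - D(5*(0*1) - 3) = 7956 - (5*(0*1) - 3) = 7956 - (5*0 - 3) = 7956 - (0 - 3) = 7956 - 1*(-3) = 7956 + 3 = 7959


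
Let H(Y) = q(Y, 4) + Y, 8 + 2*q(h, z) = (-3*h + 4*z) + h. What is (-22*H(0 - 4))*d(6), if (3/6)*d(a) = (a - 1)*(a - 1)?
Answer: -4400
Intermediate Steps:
q(h, z) = -4 - h + 2*z (q(h, z) = -4 + ((-3*h + 4*z) + h)/2 = -4 + (-2*h + 4*z)/2 = -4 + (-h + 2*z) = -4 - h + 2*z)
d(a) = 2*(-1 + a)**2 (d(a) = 2*((a - 1)*(a - 1)) = 2*((-1 + a)*(-1 + a)) = 2*(-1 + a)**2)
H(Y) = 4 (H(Y) = (-4 - Y + 2*4) + Y = (-4 - Y + 8) + Y = (4 - Y) + Y = 4)
(-22*H(0 - 4))*d(6) = (-22*4)*(2*(-1 + 6)**2) = -176*5**2 = -176*25 = -88*50 = -4400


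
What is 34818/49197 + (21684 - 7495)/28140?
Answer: 79896893/65923980 ≈ 1.2120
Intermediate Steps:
34818/49197 + (21684 - 7495)/28140 = 34818*(1/49197) + 14189*(1/28140) = 11606/16399 + 2027/4020 = 79896893/65923980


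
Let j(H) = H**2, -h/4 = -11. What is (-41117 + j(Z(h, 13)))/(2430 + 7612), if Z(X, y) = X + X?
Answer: -33373/10042 ≈ -3.3233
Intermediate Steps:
h = 44 (h = -4*(-11) = 44)
Z(X, y) = 2*X
(-41117 + j(Z(h, 13)))/(2430 + 7612) = (-41117 + (2*44)**2)/(2430 + 7612) = (-41117 + 88**2)/10042 = (-41117 + 7744)*(1/10042) = -33373*1/10042 = -33373/10042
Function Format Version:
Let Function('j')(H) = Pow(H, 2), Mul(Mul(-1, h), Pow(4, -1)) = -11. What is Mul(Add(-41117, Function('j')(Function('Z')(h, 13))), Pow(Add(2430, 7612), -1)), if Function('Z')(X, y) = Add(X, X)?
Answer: Rational(-33373, 10042) ≈ -3.3233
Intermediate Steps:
h = 44 (h = Mul(-4, -11) = 44)
Function('Z')(X, y) = Mul(2, X)
Mul(Add(-41117, Function('j')(Function('Z')(h, 13))), Pow(Add(2430, 7612), -1)) = Mul(Add(-41117, Pow(Mul(2, 44), 2)), Pow(Add(2430, 7612), -1)) = Mul(Add(-41117, Pow(88, 2)), Pow(10042, -1)) = Mul(Add(-41117, 7744), Rational(1, 10042)) = Mul(-33373, Rational(1, 10042)) = Rational(-33373, 10042)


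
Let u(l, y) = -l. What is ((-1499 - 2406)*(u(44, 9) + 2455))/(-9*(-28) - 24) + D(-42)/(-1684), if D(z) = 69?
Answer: -990924997/23997 ≈ -41294.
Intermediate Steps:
((-1499 - 2406)*(u(44, 9) + 2455))/(-9*(-28) - 24) + D(-42)/(-1684) = ((-1499 - 2406)*(-1*44 + 2455))/(-9*(-28) - 24) + 69/(-1684) = (-3905*(-44 + 2455))/(252 - 24) + 69*(-1/1684) = -3905*2411/228 - 69/1684 = -9414955*1/228 - 69/1684 = -9414955/228 - 69/1684 = -990924997/23997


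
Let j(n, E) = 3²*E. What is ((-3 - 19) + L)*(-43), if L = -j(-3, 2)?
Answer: 1720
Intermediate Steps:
j(n, E) = 9*E
L = -18 (L = -9*2 = -1*18 = -18)
((-3 - 19) + L)*(-43) = ((-3 - 19) - 18)*(-43) = (-22 - 18)*(-43) = -40*(-43) = 1720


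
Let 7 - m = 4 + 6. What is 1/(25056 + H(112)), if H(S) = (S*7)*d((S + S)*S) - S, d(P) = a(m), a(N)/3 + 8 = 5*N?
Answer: -1/29152 ≈ -3.4303e-5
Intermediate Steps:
m = -3 (m = 7 - (4 + 6) = 7 - 1*10 = 7 - 10 = -3)
a(N) = -24 + 15*N (a(N) = -24 + 3*(5*N) = -24 + 15*N)
d(P) = -69 (d(P) = -24 + 15*(-3) = -24 - 45 = -69)
H(S) = -484*S (H(S) = (S*7)*(-69) - S = (7*S)*(-69) - S = -483*S - S = -484*S)
1/(25056 + H(112)) = 1/(25056 - 484*112) = 1/(25056 - 54208) = 1/(-29152) = -1/29152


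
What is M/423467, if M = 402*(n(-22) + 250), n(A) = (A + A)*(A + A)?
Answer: 878772/423467 ≈ 2.0752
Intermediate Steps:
n(A) = 4*A² (n(A) = (2*A)*(2*A) = 4*A²)
M = 878772 (M = 402*(4*(-22)² + 250) = 402*(4*484 + 250) = 402*(1936 + 250) = 402*2186 = 878772)
M/423467 = 878772/423467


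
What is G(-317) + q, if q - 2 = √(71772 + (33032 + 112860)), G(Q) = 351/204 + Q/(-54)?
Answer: 17609/1836 + 8*√3401 ≈ 476.14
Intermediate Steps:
G(Q) = 117/68 - Q/54 (G(Q) = 351*(1/204) + Q*(-1/54) = 117/68 - Q/54)
q = 2 + 8*√3401 (q = 2 + √(71772 + (33032 + 112860)) = 2 + √(71772 + 145892) = 2 + √217664 = 2 + 8*√3401 ≈ 468.54)
G(-317) + q = (117/68 - 1/54*(-317)) + (2 + 8*√3401) = (117/68 + 317/54) + (2 + 8*√3401) = 13937/1836 + (2 + 8*√3401) = 17609/1836 + 8*√3401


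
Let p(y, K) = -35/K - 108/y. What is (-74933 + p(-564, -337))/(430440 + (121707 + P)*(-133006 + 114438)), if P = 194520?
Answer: 395619703/30998361688048 ≈ 1.2763e-5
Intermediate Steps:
p(y, K) = -108/y - 35/K
(-74933 + p(-564, -337))/(430440 + (121707 + P)*(-133006 + 114438)) = (-74933 + (-108/(-564) - 35/(-337)))/(430440 + (121707 + 194520)*(-133006 + 114438)) = (-74933 + (-108*(-1/564) - 35*(-1/337)))/(430440 + 316227*(-18568)) = (-74933 + (9/47 + 35/337))/(430440 - 5871702936) = (-74933 + 4678/15839)/(-5871272496) = -1186859109/15839*(-1/5871272496) = 395619703/30998361688048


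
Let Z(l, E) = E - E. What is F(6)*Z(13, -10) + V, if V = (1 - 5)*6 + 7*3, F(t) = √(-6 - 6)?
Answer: -3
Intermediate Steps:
Z(l, E) = 0
F(t) = 2*I*√3 (F(t) = √(-12) = 2*I*√3)
V = -3 (V = -4*6 + 21 = -24 + 21 = -3)
F(6)*Z(13, -10) + V = (2*I*√3)*0 - 3 = 0 - 3 = -3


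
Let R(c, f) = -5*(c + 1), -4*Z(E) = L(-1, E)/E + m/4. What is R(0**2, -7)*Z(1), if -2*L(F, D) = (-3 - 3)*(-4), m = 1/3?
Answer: -715/48 ≈ -14.896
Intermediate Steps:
m = 1/3 ≈ 0.33333
L(F, D) = -12 (L(F, D) = -(-3 - 3)*(-4)/2 = -(-3)*(-4) = -1/2*24 = -12)
Z(E) = -1/48 + 3/E (Z(E) = -(-12/E + (1/3)/4)/4 = -(-12/E + (1/3)*(1/4))/4 = -(-12/E + 1/12)/4 = -(1/12 - 12/E)/4 = -1/48 + 3/E)
R(c, f) = -5 - 5*c (R(c, f) = -5*(1 + c) = -5 - 5*c)
R(0**2, -7)*Z(1) = (-5 - 5*0**2)*((1/48)*(144 - 1*1)/1) = (-5 - 5*0)*((1/48)*1*(144 - 1)) = (-5 + 0)*((1/48)*1*143) = -5*143/48 = -715/48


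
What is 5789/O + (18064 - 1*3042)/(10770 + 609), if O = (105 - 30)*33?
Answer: 34350827/9387675 ≈ 3.6591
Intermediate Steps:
O = 2475 (O = 75*33 = 2475)
5789/O + (18064 - 1*3042)/(10770 + 609) = 5789/2475 + (18064 - 1*3042)/(10770 + 609) = 5789*(1/2475) + (18064 - 3042)/11379 = 5789/2475 + 15022*(1/11379) = 5789/2475 + 15022/11379 = 34350827/9387675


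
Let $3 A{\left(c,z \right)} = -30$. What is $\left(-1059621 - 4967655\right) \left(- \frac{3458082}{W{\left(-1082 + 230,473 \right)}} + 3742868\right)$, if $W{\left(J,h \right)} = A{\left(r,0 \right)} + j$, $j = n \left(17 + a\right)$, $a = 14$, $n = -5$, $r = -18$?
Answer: $- \frac{1247709020597784}{55} \approx -2.2686 \cdot 10^{13}$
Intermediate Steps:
$A{\left(c,z \right)} = -10$ ($A{\left(c,z \right)} = \frac{1}{3} \left(-30\right) = -10$)
$j = -155$ ($j = - 5 \left(17 + 14\right) = \left(-5\right) 31 = -155$)
$W{\left(J,h \right)} = -165$ ($W{\left(J,h \right)} = -10 - 155 = -165$)
$\left(-1059621 - 4967655\right) \left(- \frac{3458082}{W{\left(-1082 + 230,473 \right)}} + 3742868\right) = \left(-1059621 - 4967655\right) \left(- \frac{3458082}{-165} + 3742868\right) = - 6027276 \left(\left(-3458082\right) \left(- \frac{1}{165}\right) + 3742868\right) = - 6027276 \left(\frac{1152694}{55} + 3742868\right) = \left(-6027276\right) \frac{207010434}{55} = - \frac{1247709020597784}{55}$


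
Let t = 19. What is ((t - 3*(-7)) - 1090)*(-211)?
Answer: 221550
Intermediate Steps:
((t - 3*(-7)) - 1090)*(-211) = ((19 - 3*(-7)) - 1090)*(-211) = ((19 + 21) - 1090)*(-211) = (40 - 1090)*(-211) = -1050*(-211) = 221550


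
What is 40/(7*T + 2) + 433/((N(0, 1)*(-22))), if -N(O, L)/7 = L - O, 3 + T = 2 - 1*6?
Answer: 14191/7238 ≈ 1.9606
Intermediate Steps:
T = -7 (T = -3 + (2 - 1*6) = -3 + (2 - 6) = -3 - 4 = -7)
N(O, L) = -7*L + 7*O (N(O, L) = -7*(L - O) = -7*L + 7*O)
40/(7*T + 2) + 433/((N(0, 1)*(-22))) = 40/(7*(-7) + 2) + 433/(((-7*1 + 7*0)*(-22))) = 40/(-49 + 2) + 433/(((-7 + 0)*(-22))) = 40/(-47) + 433/((-7*(-22))) = 40*(-1/47) + 433/154 = -40/47 + 433*(1/154) = -40/47 + 433/154 = 14191/7238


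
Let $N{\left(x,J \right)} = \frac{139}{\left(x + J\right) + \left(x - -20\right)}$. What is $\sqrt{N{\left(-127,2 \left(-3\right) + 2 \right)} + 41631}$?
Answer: $\frac{\sqrt{2358113282}}{238} \approx 204.04$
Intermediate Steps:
$N{\left(x,J \right)} = \frac{139}{20 + J + 2 x}$ ($N{\left(x,J \right)} = \frac{139}{\left(J + x\right) + \left(x + 20\right)} = \frac{139}{\left(J + x\right) + \left(20 + x\right)} = \frac{139}{20 + J + 2 x}$)
$\sqrt{N{\left(-127,2 \left(-3\right) + 2 \right)} + 41631} = \sqrt{\frac{139}{20 + \left(2 \left(-3\right) + 2\right) + 2 \left(-127\right)} + 41631} = \sqrt{\frac{139}{20 + \left(-6 + 2\right) - 254} + 41631} = \sqrt{\frac{139}{20 - 4 - 254} + 41631} = \sqrt{\frac{139}{-238} + 41631} = \sqrt{139 \left(- \frac{1}{238}\right) + 41631} = \sqrt{- \frac{139}{238} + 41631} = \sqrt{\frac{9908039}{238}} = \frac{\sqrt{2358113282}}{238}$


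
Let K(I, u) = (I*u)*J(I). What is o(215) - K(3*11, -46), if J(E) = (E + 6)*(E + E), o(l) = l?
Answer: 3907547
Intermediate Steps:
J(E) = 2*E*(6 + E) (J(E) = (6 + E)*(2*E) = 2*E*(6 + E))
K(I, u) = 2*u*I²*(6 + I) (K(I, u) = (I*u)*(2*I*(6 + I)) = 2*u*I²*(6 + I))
o(215) - K(3*11, -46) = 215 - 2*(-46)*(3*11)²*(6 + 3*11) = 215 - 2*(-46)*33²*(6 + 33) = 215 - 2*(-46)*1089*39 = 215 - 1*(-3907332) = 215 + 3907332 = 3907547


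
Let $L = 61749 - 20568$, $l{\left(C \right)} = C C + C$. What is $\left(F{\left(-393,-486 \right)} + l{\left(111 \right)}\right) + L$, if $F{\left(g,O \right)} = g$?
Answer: $53220$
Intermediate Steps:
$l{\left(C \right)} = C + C^{2}$ ($l{\left(C \right)} = C^{2} + C = C + C^{2}$)
$L = 41181$
$\left(F{\left(-393,-486 \right)} + l{\left(111 \right)}\right) + L = \left(-393 + 111 \left(1 + 111\right)\right) + 41181 = \left(-393 + 111 \cdot 112\right) + 41181 = \left(-393 + 12432\right) + 41181 = 12039 + 41181 = 53220$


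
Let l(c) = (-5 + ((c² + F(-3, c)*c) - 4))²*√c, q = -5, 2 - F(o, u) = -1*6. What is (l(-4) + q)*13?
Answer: -65 + 16250*I ≈ -65.0 + 16250.0*I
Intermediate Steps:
F(o, u) = 8 (F(o, u) = 2 - (-1)*6 = 2 - 1*(-6) = 2 + 6 = 8)
l(c) = √c*(-9 + c² + 8*c)² (l(c) = (-5 + ((c² + 8*c) - 4))²*√c = (-5 + (-4 + c² + 8*c))²*√c = (-9 + c² + 8*c)²*√c = √c*(-9 + c² + 8*c)²)
(l(-4) + q)*13 = (√(-4)*(-9 + (-4)² + 8*(-4))² - 5)*13 = ((2*I)*(-9 + 16 - 32)² - 5)*13 = ((2*I)*(-25)² - 5)*13 = ((2*I)*625 - 5)*13 = (1250*I - 5)*13 = (-5 + 1250*I)*13 = -65 + 16250*I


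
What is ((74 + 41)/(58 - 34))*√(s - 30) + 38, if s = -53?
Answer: 38 + 115*I*√83/24 ≈ 38.0 + 43.654*I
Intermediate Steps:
((74 + 41)/(58 - 34))*√(s - 30) + 38 = ((74 + 41)/(58 - 34))*√(-53 - 30) + 38 = (115/24)*√(-83) + 38 = (115*(1/24))*(I*√83) + 38 = 115*(I*√83)/24 + 38 = 115*I*√83/24 + 38 = 38 + 115*I*√83/24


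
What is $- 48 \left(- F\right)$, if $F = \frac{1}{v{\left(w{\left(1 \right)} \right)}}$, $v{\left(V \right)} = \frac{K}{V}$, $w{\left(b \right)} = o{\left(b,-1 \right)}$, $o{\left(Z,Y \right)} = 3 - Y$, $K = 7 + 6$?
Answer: $\frac{192}{13} \approx 14.769$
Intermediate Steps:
$K = 13$
$w{\left(b \right)} = 4$ ($w{\left(b \right)} = 3 - -1 = 3 + 1 = 4$)
$v{\left(V \right)} = \frac{13}{V}$
$F = \frac{4}{13}$ ($F = \frac{1}{13 \cdot \frac{1}{4}} = \frac{1}{\frac{13}{4}} = \frac{4}{13} \approx 0.30769$)
$- 48 \left(- F\right) = - 48 \left(\left(-1\right) \frac{4}{13}\right) = \left(-48\right) \left(- \frac{4}{13}\right) = \frac{192}{13}$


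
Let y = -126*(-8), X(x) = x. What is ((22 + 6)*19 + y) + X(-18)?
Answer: 1522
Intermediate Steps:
y = 1008
((22 + 6)*19 + y) + X(-18) = ((22 + 6)*19 + 1008) - 18 = (28*19 + 1008) - 18 = (532 + 1008) - 18 = 1540 - 18 = 1522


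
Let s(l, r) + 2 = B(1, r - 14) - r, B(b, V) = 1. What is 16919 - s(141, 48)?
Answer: 16968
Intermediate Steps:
s(l, r) = -1 - r (s(l, r) = -2 + (1 - r) = -1 - r)
16919 - s(141, 48) = 16919 - (-1 - 1*48) = 16919 - (-1 - 48) = 16919 - 1*(-49) = 16919 + 49 = 16968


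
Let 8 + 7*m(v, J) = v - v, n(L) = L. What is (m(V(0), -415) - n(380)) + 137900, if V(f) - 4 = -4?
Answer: 962632/7 ≈ 1.3752e+5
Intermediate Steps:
V(f) = 0 (V(f) = 4 - 4 = 0)
m(v, J) = -8/7 (m(v, J) = -8/7 + (v - v)/7 = -8/7 + (⅐)*0 = -8/7 + 0 = -8/7)
(m(V(0), -415) - n(380)) + 137900 = (-8/7 - 1*380) + 137900 = (-8/7 - 380) + 137900 = -2668/7 + 137900 = 962632/7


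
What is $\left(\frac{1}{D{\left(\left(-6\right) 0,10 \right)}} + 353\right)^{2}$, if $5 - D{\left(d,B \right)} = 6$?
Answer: $123904$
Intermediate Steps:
$D{\left(d,B \right)} = -1$ ($D{\left(d,B \right)} = 5 - 6 = -1$)
$\left(\frac{1}{D{\left(\left(-6\right) 0,10 \right)}} + 353\right)^{2} = \left(\frac{1}{-1} + 353\right)^{2} = \left(-1 + 353\right)^{2} = 352^{2} = 123904$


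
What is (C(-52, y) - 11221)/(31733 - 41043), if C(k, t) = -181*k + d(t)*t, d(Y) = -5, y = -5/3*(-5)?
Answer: 2776/13965 ≈ 0.19878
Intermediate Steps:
y = 25/3 (y = -5/3*(-5) = 25/3 ≈ 8.3333)
C(k, t) = -181*k - 5*t
(C(-52, y) - 11221)/(31733 - 41043) = ((-181*(-52) - 5*25/3) - 11221)/(31733 - 41043) = ((9412 - 125/3) - 11221)/(-9310) = (28111/3 - 11221)*(-1/9310) = -5552/3*(-1/9310) = 2776/13965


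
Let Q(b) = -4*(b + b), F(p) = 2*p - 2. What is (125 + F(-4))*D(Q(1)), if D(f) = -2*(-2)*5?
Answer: 2300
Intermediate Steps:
F(p) = -2 + 2*p
Q(b) = -8*b
D(f) = 20 (D(f) = 4*5 = 20)
(125 + F(-4))*D(Q(1)) = (125 + (-2 + 2*(-4)))*20 = (125 + (-2 - 8))*20 = (125 - 10)*20 = 115*20 = 2300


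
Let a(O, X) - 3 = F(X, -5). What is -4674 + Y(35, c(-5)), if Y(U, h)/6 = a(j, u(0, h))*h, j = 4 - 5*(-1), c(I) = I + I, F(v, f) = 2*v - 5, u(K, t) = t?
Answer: -3354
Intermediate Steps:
F(v, f) = -5 + 2*v
c(I) = 2*I
j = 9 (j = 4 + 5 = 9)
a(O, X) = -2 + 2*X (a(O, X) = 3 + (-5 + 2*X) = -2 + 2*X)
Y(U, h) = 6*h*(-2 + 2*h) (Y(U, h) = 6*((-2 + 2*h)*h) = 6*(h*(-2 + 2*h)) = 6*h*(-2 + 2*h))
-4674 + Y(35, c(-5)) = -4674 + 12*(2*(-5))*(-1 + 2*(-5)) = -4674 + 12*(-10)*(-1 - 10) = -4674 + 12*(-10)*(-11) = -4674 + 1320 = -3354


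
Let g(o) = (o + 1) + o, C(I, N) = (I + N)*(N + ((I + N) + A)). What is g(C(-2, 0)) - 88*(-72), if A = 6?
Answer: 6321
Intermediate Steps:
C(I, N) = (I + N)*(6 + I + 2*N) (C(I, N) = (I + N)*(N + ((I + N) + 6)) = (I + N)*(N + (6 + I + N)) = (I + N)*(6 + I + 2*N))
g(o) = 1 + 2*o (g(o) = (1 + o) + o = 1 + 2*o)
g(C(-2, 0)) - 88*(-72) = (1 + 2*((-2)² + 2*0² + 6*(-2) + 6*0 + 3*(-2)*0)) - 88*(-72) = (1 + 2*(4 + 2*0 - 12 + 0 + 0)) + 6336 = (1 + 2*(4 + 0 - 12 + 0 + 0)) + 6336 = (1 + 2*(-8)) + 6336 = (1 - 16) + 6336 = -15 + 6336 = 6321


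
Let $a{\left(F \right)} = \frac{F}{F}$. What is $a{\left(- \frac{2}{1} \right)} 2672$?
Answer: $2672$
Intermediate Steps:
$a{\left(F \right)} = 1$
$a{\left(- \frac{2}{1} \right)} 2672 = 1 \cdot 2672 = 2672$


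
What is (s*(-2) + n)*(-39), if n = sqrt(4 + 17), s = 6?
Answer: 468 - 39*sqrt(21) ≈ 289.28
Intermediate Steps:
n = sqrt(21) ≈ 4.5826
(s*(-2) + n)*(-39) = (6*(-2) + sqrt(21))*(-39) = (-12 + sqrt(21))*(-39) = 468 - 39*sqrt(21)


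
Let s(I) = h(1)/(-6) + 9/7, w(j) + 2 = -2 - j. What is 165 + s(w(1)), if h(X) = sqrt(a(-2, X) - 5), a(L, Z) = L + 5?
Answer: 1164/7 - I*sqrt(2)/6 ≈ 166.29 - 0.2357*I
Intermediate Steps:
a(L, Z) = 5 + L
w(j) = -4 - j (w(j) = -2 + (-2 - j) = -4 - j)
h(X) = I*sqrt(2) (h(X) = sqrt((5 - 2) - 5) = sqrt(3 - 5) = sqrt(-2) = I*sqrt(2))
s(I) = 9/7 - I*sqrt(2)/6 (s(I) = (I*sqrt(2))/(-6) + 9/7 = (I*sqrt(2))*(-1/6) + 9*(1/7) = -I*sqrt(2)/6 + 9/7 = 9/7 - I*sqrt(2)/6)
165 + s(w(1)) = 165 + (9/7 - I*sqrt(2)/6) = 1164/7 - I*sqrt(2)/6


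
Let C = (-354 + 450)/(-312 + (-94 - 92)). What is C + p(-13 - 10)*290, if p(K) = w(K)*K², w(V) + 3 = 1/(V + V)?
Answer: -38475911/83 ≈ -4.6357e+5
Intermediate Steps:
w(V) = -3 + 1/(2*V) (w(V) = -3 + 1/(V + V) = -3 + 1/(2*V))
p(K) = K²*(-3 + 1/(2*K)) (p(K) = (-3 + 1/(2*K))*K² = K²*(-3 + 1/(2*K)))
C = -16/83 (C = 96/(-312 - 186) = 96/(-498) = 96*(-1/498) = -16/83 ≈ -0.19277)
C + p(-13 - 10)*290 = -16/83 + ((-13 - 10)*(1 - 6*(-13 - 10))/2)*290 = -16/83 + ((½)*(-23)*(1 - 6*(-23)))*290 = -16/83 + ((½)*(-23)*(1 + 138))*290 = -16/83 + ((½)*(-23)*139)*290 = -16/83 - 3197/2*290 = -16/83 - 463565 = -38475911/83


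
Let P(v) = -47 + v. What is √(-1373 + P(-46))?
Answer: I*√1466 ≈ 38.288*I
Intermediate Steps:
√(-1373 + P(-46)) = √(-1373 + (-47 - 46)) = √(-1373 - 93) = √(-1466) = I*√1466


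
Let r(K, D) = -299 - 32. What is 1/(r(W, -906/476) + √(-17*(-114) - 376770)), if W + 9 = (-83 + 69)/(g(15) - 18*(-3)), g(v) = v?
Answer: -331/484393 - 12*I*√2603/484393 ≈ -0.00068333 - 0.0012639*I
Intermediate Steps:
W = -635/69 (W = -9 + (-83 + 69)/(15 - 18*(-3)) = -9 - 14/(15 + 54) = -9 - 14/69 = -635/69 ≈ -9.2029)
r(K, D) = -331
1/(r(W, -906/476) + √(-17*(-114) - 376770)) = 1/(-331 + √(-17*(-114) - 376770)) = 1/(-331 + √(1938 - 376770)) = 1/(-331 + √(-374832)) = 1/(-331 + 12*I*√2603)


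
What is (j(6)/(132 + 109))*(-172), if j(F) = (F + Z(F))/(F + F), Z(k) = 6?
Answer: -172/241 ≈ -0.71369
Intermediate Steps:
j(F) = (6 + F)/(2*F) (j(F) = (F + 6)/(F + F) = (6 + F)/((2*F)) = (6 + F)*(1/(2*F)) = (6 + F)/(2*F))
(j(6)/(132 + 109))*(-172) = (((½)*(6 + 6)/6)/(132 + 109))*(-172) = (((½)*(⅙)*12)/241)*(-172) = ((1/241)*1)*(-172) = (1/241)*(-172) = -172/241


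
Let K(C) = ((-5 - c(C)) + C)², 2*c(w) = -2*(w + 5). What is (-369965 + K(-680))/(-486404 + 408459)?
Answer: -295927/15589 ≈ -18.983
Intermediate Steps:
c(w) = -5 - w (c(w) = (-2*(w + 5))/2 = (-2*(5 + w))/2 = (-10 - 2*w)/2 = -5 - w)
K(C) = 4*C² (K(C) = ((-5 - (-5 - C)) + C)² = ((-5 + (5 + C)) + C)² = (C + C)² = (2*C)² = 4*C²)
(-369965 + K(-680))/(-486404 + 408459) = (-369965 + 4*(-680)²)/(-486404 + 408459) = (-369965 + 4*462400)/(-77945) = (-369965 + 1849600)*(-1/77945) = 1479635*(-1/77945) = -295927/15589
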